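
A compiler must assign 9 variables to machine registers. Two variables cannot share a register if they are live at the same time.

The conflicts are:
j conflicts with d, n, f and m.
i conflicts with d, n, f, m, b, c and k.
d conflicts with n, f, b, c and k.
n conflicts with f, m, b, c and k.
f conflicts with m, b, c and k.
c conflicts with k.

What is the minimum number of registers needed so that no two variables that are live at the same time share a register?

i, d, n, f, c, k pairwise conflict, so at least 6 registers are needed.
6 registers suffice: j=3, i=3, d=4, n=2, f=1, m=4, b=5, c=6, k=5. Every pair that conflicts lands in different registers.

6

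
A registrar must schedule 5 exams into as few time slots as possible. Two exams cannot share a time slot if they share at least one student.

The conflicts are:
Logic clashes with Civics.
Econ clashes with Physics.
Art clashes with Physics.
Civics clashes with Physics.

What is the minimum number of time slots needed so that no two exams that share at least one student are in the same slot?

Logic and Civics conflict, so at least 2 time slots are needed.
2 time slots suffice: time slot 1 → {Logic, Physics}; time slot 2 → {Econ, Art, Civics}. No two conflicting exams share a time slot.

2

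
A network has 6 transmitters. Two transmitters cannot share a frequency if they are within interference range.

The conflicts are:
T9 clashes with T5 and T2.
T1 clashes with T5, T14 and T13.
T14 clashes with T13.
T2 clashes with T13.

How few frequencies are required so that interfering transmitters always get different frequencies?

3

T1, T14, T13 are mutually in conflict, so at least 3 frequencies are needed.
Using 3 frequencies: T9=1, T1=1, T5=2, T14=3, T2=3, T13=2. Each listed conflict is separated.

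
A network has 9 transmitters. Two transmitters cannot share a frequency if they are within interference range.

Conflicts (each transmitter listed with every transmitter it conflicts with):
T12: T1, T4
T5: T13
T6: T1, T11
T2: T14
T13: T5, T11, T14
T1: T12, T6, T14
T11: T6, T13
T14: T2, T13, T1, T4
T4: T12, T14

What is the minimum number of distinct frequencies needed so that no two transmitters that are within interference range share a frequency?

The cycle T14-T1-T6-T11-T13-T14 has odd length 5, so it cannot be 2-colored; at least 3 frequencies are needed.
A valid assignment using 3 frequencies: T12=1, T5=1, T6=1, T2=2, T13=2, T1=2, T11=3, T14=1, T4=2. Every pair that conflicts lands in different frequencies.

3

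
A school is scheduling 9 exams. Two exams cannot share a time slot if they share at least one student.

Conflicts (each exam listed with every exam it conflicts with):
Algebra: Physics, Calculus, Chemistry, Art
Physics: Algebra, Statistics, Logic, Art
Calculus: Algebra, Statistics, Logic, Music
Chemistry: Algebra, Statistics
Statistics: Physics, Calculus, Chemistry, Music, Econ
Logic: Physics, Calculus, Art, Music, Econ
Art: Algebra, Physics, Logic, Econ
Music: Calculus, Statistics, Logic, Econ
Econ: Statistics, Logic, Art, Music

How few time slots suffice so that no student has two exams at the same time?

Calculus, Statistics, Music are mutually in conflict, so at least 3 time slots are needed.
Using 3 time slots: Algebra=1, Physics=3, Calculus=3, Chemistry=2, Statistics=1, Logic=1, Art=2, Music=2, Econ=3. No two conflicting exams share a time slot.

3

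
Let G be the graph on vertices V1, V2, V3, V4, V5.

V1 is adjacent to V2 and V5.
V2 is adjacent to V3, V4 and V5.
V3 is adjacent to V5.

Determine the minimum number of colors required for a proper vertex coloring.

3

V2, V3, V5 are pairwise adjacent, so at least 3 colors are needed.
3 colors suffice: color 1 → {V2}; color 2 → {V4, V5}; color 3 → {V1, V3}. Every edge joins two different colors.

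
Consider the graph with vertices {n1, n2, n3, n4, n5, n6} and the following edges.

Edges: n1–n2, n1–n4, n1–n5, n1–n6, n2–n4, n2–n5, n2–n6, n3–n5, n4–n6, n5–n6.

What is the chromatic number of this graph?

4

n1, n2, n5, n6 are mutually adjacent (a clique of size 4), so at least 4 colors are needed.
4 colors suffice: color 1 → {n4, n5}; color 2 → {n1, n3}; color 3 → {n2}; color 4 → {n6}. Every edge joins two different colors.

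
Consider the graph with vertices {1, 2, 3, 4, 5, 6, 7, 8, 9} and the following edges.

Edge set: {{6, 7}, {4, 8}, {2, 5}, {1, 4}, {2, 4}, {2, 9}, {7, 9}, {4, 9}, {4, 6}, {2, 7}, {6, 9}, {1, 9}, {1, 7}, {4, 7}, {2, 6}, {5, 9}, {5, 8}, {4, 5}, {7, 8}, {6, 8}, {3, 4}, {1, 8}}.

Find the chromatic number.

2, 4, 6, 7, 9 are pairwise adjacent (a clique of size 5), so at least 5 colors are needed.
5 colors suffice: color a → {4}; color b → {3, 5, 7}; color c → {8, 9}; color d → {1, 2}; color e → {6}. No two adjacent vertices share a color.

5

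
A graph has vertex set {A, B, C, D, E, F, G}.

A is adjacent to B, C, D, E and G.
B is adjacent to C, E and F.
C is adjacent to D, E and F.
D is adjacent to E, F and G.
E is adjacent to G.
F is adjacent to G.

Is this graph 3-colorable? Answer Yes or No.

A, C, D, E are pairwise adjacent (a clique of size 4), so at least 4 colors are needed.
So 3 colors are not enough.

No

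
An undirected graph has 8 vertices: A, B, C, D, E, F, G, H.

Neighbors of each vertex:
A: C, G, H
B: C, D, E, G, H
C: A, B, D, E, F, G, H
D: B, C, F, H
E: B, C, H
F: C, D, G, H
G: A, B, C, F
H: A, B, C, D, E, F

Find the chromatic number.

4

B, C, E, H are pairwise adjacent (a clique of size 4), so at least 4 colors are needed.
4 colors suffice: color red → {C}; color blue → {G, H}; color green → {A, B, F}; color yellow → {D, E}. No two adjacent vertices share a color.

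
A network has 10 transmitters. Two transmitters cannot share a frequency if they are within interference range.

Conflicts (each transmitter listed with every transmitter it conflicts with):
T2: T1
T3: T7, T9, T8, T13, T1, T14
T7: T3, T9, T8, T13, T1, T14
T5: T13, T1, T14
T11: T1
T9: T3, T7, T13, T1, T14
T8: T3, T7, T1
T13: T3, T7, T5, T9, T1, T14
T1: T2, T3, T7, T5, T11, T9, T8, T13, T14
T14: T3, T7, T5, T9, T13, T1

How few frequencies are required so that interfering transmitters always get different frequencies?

T3, T7, T9, T13, T1, T14 all conflict with each other, so at least 6 frequencies are needed.
6 frequencies suffice: frequency 1 → {T1}; frequency 2 → {T2, T7, T5, T11}; frequency 3 → {T3}; frequency 4 → {T8, T14}; frequency 5 → {T13}; frequency 6 → {T9}. No two conflicting transmitters share a frequency.

6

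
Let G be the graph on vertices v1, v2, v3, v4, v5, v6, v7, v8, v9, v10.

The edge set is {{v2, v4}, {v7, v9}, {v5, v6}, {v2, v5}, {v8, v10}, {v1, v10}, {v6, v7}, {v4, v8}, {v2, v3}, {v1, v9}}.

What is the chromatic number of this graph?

3

The cycle v4-v2-v5-v6-v7-v9-v1-v10-v8-v4 has odd length 9, so it cannot be 2-colored; at least 3 colors are needed.
3 colors suffice: color red → {v2, v7, v10}; color blue → {v1, v3, v4, v6}; color green → {v5, v8, v9}. Every edge joins two different colors.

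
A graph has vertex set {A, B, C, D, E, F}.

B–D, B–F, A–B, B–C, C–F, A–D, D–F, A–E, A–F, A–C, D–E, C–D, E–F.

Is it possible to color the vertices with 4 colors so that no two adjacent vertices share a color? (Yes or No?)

A, B, C, D, F form a clique, so at least 5 colors are needed.
So 4 colors are not enough.

No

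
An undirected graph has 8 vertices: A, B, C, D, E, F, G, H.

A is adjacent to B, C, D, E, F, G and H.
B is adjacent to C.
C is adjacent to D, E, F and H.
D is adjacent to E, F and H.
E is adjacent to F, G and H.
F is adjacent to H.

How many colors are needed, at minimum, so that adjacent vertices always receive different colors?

A, C, D, E, F, H form a clique, so at least 6 colors are needed.
6 colors suffice: color 1 → {A}; color 2 → {B, E}; color 3 → {C, G}; color 4 → {H}; color 5 → {D}; color 6 → {F}. Every edge joins two different colors.

6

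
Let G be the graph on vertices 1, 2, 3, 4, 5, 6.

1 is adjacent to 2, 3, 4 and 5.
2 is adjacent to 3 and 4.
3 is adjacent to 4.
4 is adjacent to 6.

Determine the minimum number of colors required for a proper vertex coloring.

4

1, 2, 3, 4 form a clique, so at least 4 colors are needed.
A valid assignment using 4 colors: 1=b, 2=c, 3=d, 4=a, 5=a, 6=b. Each edge has distinct colors on its endpoints.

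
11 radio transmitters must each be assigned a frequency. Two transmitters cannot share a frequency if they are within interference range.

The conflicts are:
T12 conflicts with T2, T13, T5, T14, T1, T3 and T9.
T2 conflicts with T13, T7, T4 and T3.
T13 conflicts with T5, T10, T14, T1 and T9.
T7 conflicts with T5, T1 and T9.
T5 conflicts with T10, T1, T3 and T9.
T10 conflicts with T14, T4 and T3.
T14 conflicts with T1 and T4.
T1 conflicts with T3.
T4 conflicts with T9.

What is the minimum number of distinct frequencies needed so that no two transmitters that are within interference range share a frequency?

T12, T13, T5, T9 all conflict with each other, so at least 4 frequencies are needed.
4 frequencies suffice: frequency 1 → {T12, T7, T10}; frequency 2 → {T2, T5, T14}; frequency 3 → {T13, T4, T3}; frequency 4 → {T1, T9}. Every pair that conflicts lands in different frequencies.

4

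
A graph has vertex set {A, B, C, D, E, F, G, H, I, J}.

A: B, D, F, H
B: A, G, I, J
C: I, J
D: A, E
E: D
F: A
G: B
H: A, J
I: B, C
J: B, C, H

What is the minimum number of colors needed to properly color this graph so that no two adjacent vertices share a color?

2

B and G are adjacent, so at least 2 colors are needed.
2 colors suffice: color red → {A, E, G, I, J}; color blue → {B, C, D, F, H}. No two adjacent vertices share a color.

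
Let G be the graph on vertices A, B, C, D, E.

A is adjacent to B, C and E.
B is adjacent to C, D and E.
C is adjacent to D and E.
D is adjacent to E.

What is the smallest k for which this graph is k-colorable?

4

B, C, D, E are mutually adjacent (a clique of size 4), so at least 4 colors are needed.
4 colors suffice: color red → {B}; color blue → {C}; color green → {E}; color yellow → {A, D}. No two adjacent vertices share a color.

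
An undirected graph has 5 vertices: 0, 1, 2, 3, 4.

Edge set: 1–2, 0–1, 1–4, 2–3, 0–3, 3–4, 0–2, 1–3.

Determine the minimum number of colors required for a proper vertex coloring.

0, 1, 2, 3 are mutually adjacent (a clique of size 4), so at least 4 colors are needed.
4 colors suffice: color red → {1}; color blue → {3}; color green → {0, 4}; color yellow → {2}. Each edge has distinct colors on its endpoints.

4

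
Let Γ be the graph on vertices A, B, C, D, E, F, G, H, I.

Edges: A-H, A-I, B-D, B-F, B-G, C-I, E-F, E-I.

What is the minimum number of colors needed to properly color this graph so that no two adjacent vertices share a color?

2

E and I are adjacent, so at least 2 colors are needed.
2 colors suffice: color red → {D, F, G, H, I}; color blue → {A, B, C, E}. Each edge has distinct colors on its endpoints.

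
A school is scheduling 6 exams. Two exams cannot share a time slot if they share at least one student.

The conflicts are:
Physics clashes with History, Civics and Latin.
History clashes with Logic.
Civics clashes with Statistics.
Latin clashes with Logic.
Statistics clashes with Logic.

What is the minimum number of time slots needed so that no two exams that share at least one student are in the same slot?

3

The cycle Logic-History-Physics-Civics-Statistics-Logic has odd length 5, so it cannot be 2-colored; at least 3 time slots are needed.
3 time slots suffice: time slot 1 → {Physics, Logic}; time slot 2 → {History, Civics, Latin}; time slot 3 → {Statistics}. No two conflicting exams share a time slot.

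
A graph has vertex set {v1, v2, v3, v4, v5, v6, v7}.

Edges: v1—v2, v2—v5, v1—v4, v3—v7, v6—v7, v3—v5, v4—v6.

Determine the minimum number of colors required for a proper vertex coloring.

3

The cycle v4-v6-v7-v3-v5-v2-v1-v4 has odd length 7, so it cannot be 2-colored; at least 3 colors are needed.
3 colors suffice: color 1 → {v2, v3, v6}; color 2 → {v4, v5, v7}; color 3 → {v1}. No two adjacent vertices share a color.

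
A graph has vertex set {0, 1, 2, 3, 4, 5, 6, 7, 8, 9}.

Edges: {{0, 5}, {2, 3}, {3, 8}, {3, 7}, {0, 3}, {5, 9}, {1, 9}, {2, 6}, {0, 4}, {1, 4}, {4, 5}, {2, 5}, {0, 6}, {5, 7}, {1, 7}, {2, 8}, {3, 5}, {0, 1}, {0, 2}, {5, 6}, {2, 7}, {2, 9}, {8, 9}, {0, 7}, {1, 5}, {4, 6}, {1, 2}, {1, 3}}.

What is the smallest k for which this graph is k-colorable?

6

0, 1, 2, 3, 5, 7 are mutually adjacent (a clique of size 6), so at least 6 colors are needed.
A valid assignment using 6 colors: 0=c, 1=d, 2=b, 3=e, 4=b, 5=a, 6=d, 7=f, 8=a, 9=c. Every edge joins two different colors.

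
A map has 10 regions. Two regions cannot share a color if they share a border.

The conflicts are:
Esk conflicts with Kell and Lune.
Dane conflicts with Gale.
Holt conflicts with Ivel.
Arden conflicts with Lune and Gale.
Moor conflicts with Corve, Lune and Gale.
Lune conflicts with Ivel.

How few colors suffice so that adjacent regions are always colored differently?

2

Arden and Lune conflict, so at least 2 colors are needed.
One proper 2-coloring: Esk=2, Dane=2, Holt=1, Arden=2, Moor=2, Kell=1, Corve=1, Lune=1, Gale=1, Ivel=2. No two conflicting regions share a color.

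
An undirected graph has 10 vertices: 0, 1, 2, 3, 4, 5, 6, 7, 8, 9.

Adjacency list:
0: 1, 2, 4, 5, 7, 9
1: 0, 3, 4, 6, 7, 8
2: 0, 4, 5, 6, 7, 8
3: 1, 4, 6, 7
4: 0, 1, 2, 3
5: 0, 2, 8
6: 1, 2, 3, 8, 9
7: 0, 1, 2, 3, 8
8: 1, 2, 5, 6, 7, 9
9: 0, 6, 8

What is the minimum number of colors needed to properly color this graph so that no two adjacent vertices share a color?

3

0, 2, 4 form a triangle, so at least 3 colors are needed.
3 colors suffice: color a → {0, 3, 8}; color b → {1, 2, 9}; color c → {4, 5, 6, 7}. No two adjacent vertices share a color.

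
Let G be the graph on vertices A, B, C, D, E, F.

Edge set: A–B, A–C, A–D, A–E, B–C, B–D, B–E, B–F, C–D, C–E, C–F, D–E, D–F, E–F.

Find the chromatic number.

B, C, D, E, F are mutually adjacent (a clique of size 5), so at least 5 colors are needed.
5 colors suffice: color 1 → {B}; color 2 → {C}; color 3 → {D}; color 4 → {E}; color 5 → {A, F}. Each edge has distinct colors on its endpoints.

5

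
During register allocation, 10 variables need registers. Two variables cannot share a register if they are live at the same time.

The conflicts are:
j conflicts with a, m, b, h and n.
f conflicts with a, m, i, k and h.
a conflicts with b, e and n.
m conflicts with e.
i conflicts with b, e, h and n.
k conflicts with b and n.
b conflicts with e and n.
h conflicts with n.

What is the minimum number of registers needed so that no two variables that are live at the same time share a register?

4

j, a, b, n pairwise conflict, so at least 4 registers are needed.
4 registers suffice: j=3, f=1, a=4, m=2, i=3, k=3, b=2, e=1, h=2, n=1. Every pair that conflicts lands in different registers.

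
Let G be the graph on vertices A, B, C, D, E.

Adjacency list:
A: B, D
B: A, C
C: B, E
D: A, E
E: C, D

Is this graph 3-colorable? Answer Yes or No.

The chromatic number is 3. The cycle D-A-B-C-E-D has odd length 5, so it cannot be 2-colored; at least 3 colors are needed.
3 colors suffice: color red → {B, D}; color blue → {A, C}; color green → {E}.
That is already a proper 3-coloring.

Yes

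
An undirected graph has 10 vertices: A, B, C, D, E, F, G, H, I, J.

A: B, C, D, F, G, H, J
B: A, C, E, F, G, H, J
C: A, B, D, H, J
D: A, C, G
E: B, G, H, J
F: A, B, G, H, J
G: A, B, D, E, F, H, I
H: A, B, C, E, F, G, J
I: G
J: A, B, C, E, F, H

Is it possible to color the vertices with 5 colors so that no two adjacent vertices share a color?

The chromatic number is 5. A, B, F, H, J form a clique, so at least 5 colors are needed.
A valid assignment using 5 colors: A=red, B=yellow, C=purple, D=blue, E=red, F=purple, G=green, H=blue, I=red, J=green.
That is already a proper 5-coloring.

Yes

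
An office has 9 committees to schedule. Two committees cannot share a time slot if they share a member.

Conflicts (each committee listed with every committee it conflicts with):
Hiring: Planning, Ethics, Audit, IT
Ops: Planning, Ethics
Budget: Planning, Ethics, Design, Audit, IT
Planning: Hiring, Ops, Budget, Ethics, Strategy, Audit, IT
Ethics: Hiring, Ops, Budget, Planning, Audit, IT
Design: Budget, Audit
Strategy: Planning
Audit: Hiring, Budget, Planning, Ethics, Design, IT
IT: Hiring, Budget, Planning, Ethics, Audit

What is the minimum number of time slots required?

Budget, Planning, Ethics, Audit, IT pairwise conflict, so at least 5 time slots are needed.
5 time slots suffice: time slot 1 → {Planning, Design}; time slot 2 → {Ops, Strategy, Audit}; time slot 3 → {Ethics}; time slot 4 → {IT}; time slot 5 → {Hiring, Budget}. No two conflicting committees share a time slot.

5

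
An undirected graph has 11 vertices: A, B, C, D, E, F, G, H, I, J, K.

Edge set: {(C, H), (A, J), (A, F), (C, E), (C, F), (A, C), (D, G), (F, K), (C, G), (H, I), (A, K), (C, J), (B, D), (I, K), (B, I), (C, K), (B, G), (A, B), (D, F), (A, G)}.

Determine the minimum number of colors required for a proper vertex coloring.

4

A, C, F, K form a clique, so at least 4 colors are needed.
4 colors suffice: color 1 → {B, C}; color 2 → {A, D, E, I}; color 3 → {G, H, J, K}; color 4 → {F}. Every edge joins two different colors.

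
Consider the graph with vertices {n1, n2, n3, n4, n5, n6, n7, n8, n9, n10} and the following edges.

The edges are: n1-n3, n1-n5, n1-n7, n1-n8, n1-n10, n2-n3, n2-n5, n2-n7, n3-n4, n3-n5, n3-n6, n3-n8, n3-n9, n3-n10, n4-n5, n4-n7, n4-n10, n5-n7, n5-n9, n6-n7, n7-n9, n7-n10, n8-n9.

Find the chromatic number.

3

n1, n3, n10 are pairwise adjacent, so at least 3 colors are needed.
3 colors suffice: n1=3, n2=3, n3=1, n4=3, n5=2, n6=2, n7=1, n8=2, n9=3, n10=2. Each edge has distinct colors on its endpoints.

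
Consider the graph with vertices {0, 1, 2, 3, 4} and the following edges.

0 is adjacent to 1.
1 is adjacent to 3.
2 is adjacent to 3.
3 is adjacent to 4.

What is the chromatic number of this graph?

2

3 and 4 are adjacent, so at least 2 colors are needed.
One proper 2-coloring: 0=a, 1=b, 2=b, 3=a, 4=b. Each edge has distinct colors on its endpoints.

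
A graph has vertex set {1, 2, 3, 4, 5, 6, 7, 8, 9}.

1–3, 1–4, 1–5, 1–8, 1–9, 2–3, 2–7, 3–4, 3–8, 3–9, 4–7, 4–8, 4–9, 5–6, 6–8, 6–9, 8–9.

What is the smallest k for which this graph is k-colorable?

1, 3, 4, 8, 9 form a clique, so at least 5 colors are needed.
5 colors suffice: 1=green, 2=blue, 3=red, 4=yellow, 5=blue, 6=red, 7=red, 8=purple, 9=blue. No two adjacent vertices share a color.

5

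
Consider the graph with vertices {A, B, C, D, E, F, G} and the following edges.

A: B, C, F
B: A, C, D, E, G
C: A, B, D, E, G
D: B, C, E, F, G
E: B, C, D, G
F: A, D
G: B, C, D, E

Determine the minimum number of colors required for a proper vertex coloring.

B, C, D, E, G are mutually adjacent (a clique of size 5), so at least 5 colors are needed.
One proper 5-coloring: A=2, B=1, C=3, D=2, E=4, F=1, G=5. Each edge has distinct colors on its endpoints.

5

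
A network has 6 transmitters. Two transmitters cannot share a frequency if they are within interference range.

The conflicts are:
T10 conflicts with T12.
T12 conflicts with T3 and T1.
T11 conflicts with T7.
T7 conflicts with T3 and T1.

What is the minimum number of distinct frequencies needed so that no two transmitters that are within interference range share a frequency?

T7 and T1 conflict, so at least 2 frequencies are needed.
2 frequencies suffice: frequency 1 → {T12, T7}; frequency 2 → {T10, T11, T3, T1}. Every pair that conflicts lands in different frequencies.

2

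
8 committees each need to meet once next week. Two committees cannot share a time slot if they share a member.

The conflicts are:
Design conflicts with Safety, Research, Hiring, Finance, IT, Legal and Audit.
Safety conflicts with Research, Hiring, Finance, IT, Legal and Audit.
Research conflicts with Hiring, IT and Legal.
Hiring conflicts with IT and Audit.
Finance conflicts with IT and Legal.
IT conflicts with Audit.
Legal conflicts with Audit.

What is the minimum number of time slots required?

5

Design, Safety, Research, Hiring, IT all conflict with each other, so at least 5 time slots are needed.
A valid assignment using 5 time slots: Design=1, Safety=2, Research=4, Hiring=5, Finance=4, IT=3, Legal=3, Audit=4. Every pair that conflicts lands in different time slots.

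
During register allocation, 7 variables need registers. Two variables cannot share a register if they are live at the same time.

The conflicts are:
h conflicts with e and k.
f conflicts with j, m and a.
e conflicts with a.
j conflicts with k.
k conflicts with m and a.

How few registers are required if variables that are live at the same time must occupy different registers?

2

f and j conflict, so at least 2 registers are needed.
2 registers suffice: register 1 → {f, e, k}; register 2 → {h, j, m, a}. Every pair that conflicts lands in different registers.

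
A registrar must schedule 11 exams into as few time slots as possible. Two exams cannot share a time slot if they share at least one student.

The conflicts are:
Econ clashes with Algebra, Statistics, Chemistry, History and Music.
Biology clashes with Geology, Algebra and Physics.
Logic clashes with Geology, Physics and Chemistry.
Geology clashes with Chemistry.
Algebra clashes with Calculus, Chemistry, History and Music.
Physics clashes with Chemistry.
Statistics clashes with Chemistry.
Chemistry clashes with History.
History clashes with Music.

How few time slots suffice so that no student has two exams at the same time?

Econ, Algebra, Chemistry, History are mutually in conflict, so at least 4 time slots are needed.
4 time slots suffice: time slot 1 → {Biology, Calculus, Chemistry, Music}; time slot 2 → {Logic, Algebra, Statistics}; time slot 3 → {Econ, Geology, Physics}; time slot 4 → {History}. Every pair that conflicts lands in different time slots.

4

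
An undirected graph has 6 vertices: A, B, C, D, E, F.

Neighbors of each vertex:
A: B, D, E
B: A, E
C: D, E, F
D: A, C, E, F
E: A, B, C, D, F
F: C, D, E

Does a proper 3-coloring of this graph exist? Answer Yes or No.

No

C, D, E, F are mutually adjacent (a clique of size 4), so at least 4 colors are needed.
So 3 colors are not enough.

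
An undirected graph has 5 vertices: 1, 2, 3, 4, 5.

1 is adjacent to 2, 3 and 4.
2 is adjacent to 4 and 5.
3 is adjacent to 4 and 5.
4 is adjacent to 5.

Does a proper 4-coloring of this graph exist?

The chromatic number is 3. 1, 3, 4 are pairwise adjacent, so at least 3 colors are needed.
3 colors suffice: color a → {4}; color b → {2, 3}; color c → {1, 5}.
Since 4 ≥ 3, a proper 4-coloring certainly exists.

Yes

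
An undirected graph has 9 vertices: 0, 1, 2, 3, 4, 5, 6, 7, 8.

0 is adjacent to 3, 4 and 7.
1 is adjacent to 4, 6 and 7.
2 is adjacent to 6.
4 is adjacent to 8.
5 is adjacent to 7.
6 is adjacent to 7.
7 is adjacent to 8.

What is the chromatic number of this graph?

1, 6, 7 form a triangle, so at least 3 colors are needed.
3 colors suffice: color red → {2, 3, 4, 7}; color blue → {0, 5, 6, 8}; color green → {1}. No two adjacent vertices share a color.

3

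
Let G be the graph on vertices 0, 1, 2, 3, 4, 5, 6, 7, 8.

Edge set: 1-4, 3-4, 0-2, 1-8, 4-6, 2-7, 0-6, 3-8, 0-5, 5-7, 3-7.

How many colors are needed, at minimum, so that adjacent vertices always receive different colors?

4 and 6 are adjacent, so at least 2 colors are needed.
2 colors suffice: color a → {0, 4, 7, 8}; color b → {1, 2, 3, 5, 6}. Each edge has distinct colors on its endpoints.

2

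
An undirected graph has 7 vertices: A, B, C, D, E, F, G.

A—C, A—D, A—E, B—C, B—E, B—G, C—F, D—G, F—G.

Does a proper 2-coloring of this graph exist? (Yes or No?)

The cycle D-G-B-E-A-D has odd length 5, so it cannot be 2-colored; at least 3 colors are needed.
So 2 colors are not enough.

No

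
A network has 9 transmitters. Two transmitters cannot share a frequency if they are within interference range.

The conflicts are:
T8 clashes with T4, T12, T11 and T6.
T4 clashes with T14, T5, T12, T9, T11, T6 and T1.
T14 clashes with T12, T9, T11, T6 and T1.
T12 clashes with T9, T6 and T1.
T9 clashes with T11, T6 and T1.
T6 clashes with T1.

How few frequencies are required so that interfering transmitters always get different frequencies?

6

T4, T14, T12, T9, T6, T1 pairwise conflict, so at least 6 frequencies are needed.
6 frequencies suffice: T8=2, T4=1, T14=4, T5=2, T12=5, T9=2, T11=3, T6=3, T1=6. No two conflicting transmitters share a frequency.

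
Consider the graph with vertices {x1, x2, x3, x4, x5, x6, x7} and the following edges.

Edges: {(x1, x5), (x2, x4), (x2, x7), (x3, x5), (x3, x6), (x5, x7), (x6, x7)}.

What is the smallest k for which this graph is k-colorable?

x3 and x5 are adjacent, so at least 2 colors are needed.
2 colors suffice: color red → {x2, x5, x6}; color blue → {x1, x3, x4, x7}. No two adjacent vertices share a color.

2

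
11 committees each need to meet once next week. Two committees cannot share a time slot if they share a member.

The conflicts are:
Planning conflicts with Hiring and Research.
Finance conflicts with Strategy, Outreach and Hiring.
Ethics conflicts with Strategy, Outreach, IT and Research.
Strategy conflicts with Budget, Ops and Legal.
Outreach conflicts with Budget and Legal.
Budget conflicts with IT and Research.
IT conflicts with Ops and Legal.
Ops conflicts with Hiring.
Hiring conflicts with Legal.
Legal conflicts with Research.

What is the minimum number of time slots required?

Strategy and Ops conflict, so at least 2 time slots are needed.
A valid assignment using 2 time slots: Planning=2, Finance=2, Ethics=2, Strategy=1, Outreach=1, Budget=2, IT=1, Ops=2, Hiring=1, Legal=2, Research=1. No two conflicting committees share a time slot.

2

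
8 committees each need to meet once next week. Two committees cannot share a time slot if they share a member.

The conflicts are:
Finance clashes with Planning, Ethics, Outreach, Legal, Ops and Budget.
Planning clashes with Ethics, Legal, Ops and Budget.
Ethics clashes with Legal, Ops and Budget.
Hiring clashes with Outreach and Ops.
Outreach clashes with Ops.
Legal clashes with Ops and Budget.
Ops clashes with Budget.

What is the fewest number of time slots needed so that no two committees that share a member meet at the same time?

6

Finance, Planning, Ethics, Legal, Ops, Budget all conflict with each other, so at least 6 time slots are needed.
6 time slots suffice: time slot 1 → {Ops}; time slot 2 → {Finance, Hiring}; time slot 3 → {Ethics, Outreach}; time slot 4 → {Budget}; time slot 5 → {Legal}; time slot 6 → {Planning}. No two conflicting committees share a time slot.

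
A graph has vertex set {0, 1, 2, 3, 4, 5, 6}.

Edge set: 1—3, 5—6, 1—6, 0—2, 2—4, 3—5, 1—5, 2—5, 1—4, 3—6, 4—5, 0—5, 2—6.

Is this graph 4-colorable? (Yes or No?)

The chromatic number is 4. 1, 3, 5, 6 are mutually adjacent (a clique of size 4), so at least 4 colors are needed.
A valid assignment using 4 colors: 0=green, 1=blue, 2=blue, 3=yellow, 4=green, 5=red, 6=green.
That is already a proper 4-coloring.

Yes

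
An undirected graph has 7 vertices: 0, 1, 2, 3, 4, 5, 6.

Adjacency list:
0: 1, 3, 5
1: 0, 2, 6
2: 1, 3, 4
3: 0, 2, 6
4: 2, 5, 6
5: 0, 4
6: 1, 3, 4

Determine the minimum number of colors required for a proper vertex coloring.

The cycle 2-1-0-5-4-2 has odd length 5, so it cannot be 2-colored; at least 3 colors are needed.
One proper 3-coloring: 0=a, 1=b, 2=c, 3=b, 4=a, 5=b, 6=c. Every edge joins two different colors.

3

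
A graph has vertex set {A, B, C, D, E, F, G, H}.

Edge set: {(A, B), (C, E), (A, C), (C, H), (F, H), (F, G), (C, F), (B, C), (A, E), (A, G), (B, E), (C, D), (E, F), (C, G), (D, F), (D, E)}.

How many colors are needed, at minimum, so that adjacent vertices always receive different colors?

4

A, B, C, E are mutually adjacent (a clique of size 4), so at least 4 colors are needed.
4 colors suffice: A=green, B=yellow, C=red, D=yellow, E=blue, F=green, G=blue, H=blue. No two adjacent vertices share a color.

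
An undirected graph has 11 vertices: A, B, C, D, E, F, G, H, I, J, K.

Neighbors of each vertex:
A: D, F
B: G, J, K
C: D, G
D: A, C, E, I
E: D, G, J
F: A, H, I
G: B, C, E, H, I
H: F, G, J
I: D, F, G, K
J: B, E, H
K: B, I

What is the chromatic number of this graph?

A and F are adjacent, so at least 2 colors are needed.
2 colors suffice: color 1 → {D, F, G, J, K}; color 2 → {A, B, C, E, H, I}. Each edge has distinct colors on its endpoints.

2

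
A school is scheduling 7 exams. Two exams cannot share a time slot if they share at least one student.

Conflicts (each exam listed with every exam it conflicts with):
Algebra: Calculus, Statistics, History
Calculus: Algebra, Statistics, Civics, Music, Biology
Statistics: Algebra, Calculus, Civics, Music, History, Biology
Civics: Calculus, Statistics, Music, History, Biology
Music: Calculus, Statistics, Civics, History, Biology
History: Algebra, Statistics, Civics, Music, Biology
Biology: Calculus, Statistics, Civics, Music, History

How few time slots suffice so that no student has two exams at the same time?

5

Statistics, Civics, Music, History, Biology all conflict with each other, so at least 5 time slots are needed.
5 time slots suffice: Algebra=2, Calculus=3, Statistics=1, Civics=2, Music=5, History=3, Biology=4. Every pair that conflicts lands in different time slots.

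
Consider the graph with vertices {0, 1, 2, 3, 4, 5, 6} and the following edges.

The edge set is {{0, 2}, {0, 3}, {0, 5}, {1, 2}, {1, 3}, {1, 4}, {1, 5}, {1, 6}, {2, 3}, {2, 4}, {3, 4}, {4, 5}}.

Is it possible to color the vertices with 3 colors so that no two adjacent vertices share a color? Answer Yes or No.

1, 2, 3, 4 are mutually adjacent (a clique of size 4), so at least 4 colors are needed.
So 3 colors are not enough.

No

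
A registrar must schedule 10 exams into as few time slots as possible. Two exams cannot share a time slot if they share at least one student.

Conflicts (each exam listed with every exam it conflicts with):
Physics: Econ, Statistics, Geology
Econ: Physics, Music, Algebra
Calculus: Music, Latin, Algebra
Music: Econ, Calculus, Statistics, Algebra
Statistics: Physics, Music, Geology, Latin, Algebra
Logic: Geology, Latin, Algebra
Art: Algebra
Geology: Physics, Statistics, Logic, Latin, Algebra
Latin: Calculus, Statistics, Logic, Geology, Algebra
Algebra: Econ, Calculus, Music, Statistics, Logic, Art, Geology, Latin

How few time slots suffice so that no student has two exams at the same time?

4

Logic, Geology, Latin, Algebra all conflict with each other, so at least 4 time slots are needed.
Using 4 time slots: Physics=1, Econ=3, Calculus=3, Music=2, Statistics=3, Logic=3, Art=2, Geology=4, Latin=2, Algebra=1. No two conflicting exams share a time slot.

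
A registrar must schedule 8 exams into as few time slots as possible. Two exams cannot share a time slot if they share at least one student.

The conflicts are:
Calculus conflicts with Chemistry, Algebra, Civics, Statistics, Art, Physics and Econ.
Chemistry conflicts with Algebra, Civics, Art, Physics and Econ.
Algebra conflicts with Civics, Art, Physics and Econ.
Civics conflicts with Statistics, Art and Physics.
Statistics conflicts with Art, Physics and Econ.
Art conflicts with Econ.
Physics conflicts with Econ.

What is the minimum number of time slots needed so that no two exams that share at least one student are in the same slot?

Calculus, Chemistry, Algebra, Art, Econ pairwise conflict, so at least 5 time slots are needed.
5 time slots suffice: time slot 1 → {Calculus}; time slot 2 → {Art, Physics}; time slot 3 → {Civics, Econ}; time slot 4 → {Algebra, Statistics}; time slot 5 → {Chemistry}. Each listed conflict is separated.

5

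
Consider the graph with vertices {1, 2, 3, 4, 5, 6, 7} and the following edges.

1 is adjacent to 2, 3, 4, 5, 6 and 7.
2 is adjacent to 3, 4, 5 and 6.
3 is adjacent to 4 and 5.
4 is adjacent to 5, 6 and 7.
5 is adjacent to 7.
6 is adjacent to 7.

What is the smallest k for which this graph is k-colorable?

5

1, 2, 3, 4, 5 are pairwise adjacent (a clique of size 5), so at least 5 colors are needed.
One proper 5-coloring: 1=blue, 2=yellow, 3=purple, 4=red, 5=green, 6=green, 7=yellow. No two adjacent vertices share a color.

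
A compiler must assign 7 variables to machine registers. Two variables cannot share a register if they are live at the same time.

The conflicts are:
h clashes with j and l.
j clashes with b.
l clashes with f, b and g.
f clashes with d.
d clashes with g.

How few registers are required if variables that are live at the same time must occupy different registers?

2

l and f conflict, so at least 2 registers are needed.
2 registers suffice: register 1 → {j, l, d}; register 2 → {h, f, b, g}. Each listed conflict is separated.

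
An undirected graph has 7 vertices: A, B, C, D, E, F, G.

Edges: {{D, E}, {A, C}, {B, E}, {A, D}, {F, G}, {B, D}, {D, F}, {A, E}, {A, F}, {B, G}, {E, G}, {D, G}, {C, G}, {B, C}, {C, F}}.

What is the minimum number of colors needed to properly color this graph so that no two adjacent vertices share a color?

4

B, D, E, G are mutually adjacent (a clique of size 4), so at least 4 colors are needed.
4 colors suffice: color red → {C, D}; color blue → {A, G}; color green → {E, F}; color yellow → {B}. Each edge has distinct colors on its endpoints.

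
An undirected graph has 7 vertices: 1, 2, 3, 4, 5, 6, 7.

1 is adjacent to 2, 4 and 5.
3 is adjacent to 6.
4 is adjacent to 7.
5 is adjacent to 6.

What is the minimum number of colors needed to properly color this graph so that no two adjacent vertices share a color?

2

4 and 7 are adjacent, so at least 2 colors are needed.
A valid assignment using 2 colors: 1=red, 2=blue, 3=blue, 4=blue, 5=blue, 6=red, 7=red. Each edge has distinct colors on its endpoints.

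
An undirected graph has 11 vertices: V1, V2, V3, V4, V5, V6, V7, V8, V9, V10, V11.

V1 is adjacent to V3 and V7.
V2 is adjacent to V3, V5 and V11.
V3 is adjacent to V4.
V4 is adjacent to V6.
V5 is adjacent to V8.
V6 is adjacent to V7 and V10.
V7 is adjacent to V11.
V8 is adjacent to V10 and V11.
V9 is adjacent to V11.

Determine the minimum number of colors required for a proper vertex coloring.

3

The cycle V11-V8-V10-V6-V7-V11 has odd length 5, so it cannot be 2-colored; at least 3 colors are needed.
One proper 3-coloring: V1=G, V2=B, V3=R, V4=B, V5=R, V6=R, V7=B, V8=B, V9=B, V10=G, V11=R. No two adjacent vertices share a color.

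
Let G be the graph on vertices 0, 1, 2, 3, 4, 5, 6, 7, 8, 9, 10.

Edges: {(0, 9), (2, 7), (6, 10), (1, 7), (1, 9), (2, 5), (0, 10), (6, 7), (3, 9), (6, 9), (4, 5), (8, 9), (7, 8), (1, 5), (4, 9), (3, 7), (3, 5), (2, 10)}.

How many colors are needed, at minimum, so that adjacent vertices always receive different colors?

4 and 5 are adjacent, so at least 2 colors are needed.
A valid assignment using 2 colors: 0=b, 1=b, 2=b, 3=b, 4=b, 5=a, 6=b, 7=a, 8=b, 9=a, 10=a. No two adjacent vertices share a color.

2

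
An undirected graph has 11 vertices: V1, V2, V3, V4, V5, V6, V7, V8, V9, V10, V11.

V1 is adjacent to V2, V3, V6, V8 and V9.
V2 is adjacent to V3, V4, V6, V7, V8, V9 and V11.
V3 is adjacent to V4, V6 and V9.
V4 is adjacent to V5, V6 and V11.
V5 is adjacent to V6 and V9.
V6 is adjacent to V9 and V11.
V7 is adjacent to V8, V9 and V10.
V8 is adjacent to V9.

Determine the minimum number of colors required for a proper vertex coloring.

5

V1, V2, V3, V6, V9 form a clique, so at least 5 colors are needed.
5 colors suffice: color 1 → {V2, V5, V10}; color 2 → {V6, V7}; color 3 → {V4, V9}; color 4 → {V3, V8, V11}; color 5 → {V1}. Each edge has distinct colors on its endpoints.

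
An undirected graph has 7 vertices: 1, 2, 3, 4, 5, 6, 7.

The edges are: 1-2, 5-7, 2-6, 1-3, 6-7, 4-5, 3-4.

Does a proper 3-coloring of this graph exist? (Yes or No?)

The chromatic number is 3. The cycle 7-6-2-1-3-4-5-7 has odd length 7, so it cannot be 2-colored; at least 3 colors are needed.
3 colors suffice: color red → {1, 4, 6}; color blue → {2, 3, 5}; color green → {7}.
That is already a proper 3-coloring.

Yes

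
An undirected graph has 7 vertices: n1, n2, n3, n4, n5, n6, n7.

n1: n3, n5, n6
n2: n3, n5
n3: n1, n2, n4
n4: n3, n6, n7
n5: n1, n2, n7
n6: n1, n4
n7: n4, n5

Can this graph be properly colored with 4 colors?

The chromatic number is 3. The cycle n5-n7-n4-n3-n2-n5 has odd length 5, so it cannot be 2-colored; at least 3 colors are needed.
One proper 3-coloring: n1=3, n2=3, n3=2, n4=1, n5=1, n6=2, n7=2.
Since 4 ≥ 3, a proper 4-coloring certainly exists.

Yes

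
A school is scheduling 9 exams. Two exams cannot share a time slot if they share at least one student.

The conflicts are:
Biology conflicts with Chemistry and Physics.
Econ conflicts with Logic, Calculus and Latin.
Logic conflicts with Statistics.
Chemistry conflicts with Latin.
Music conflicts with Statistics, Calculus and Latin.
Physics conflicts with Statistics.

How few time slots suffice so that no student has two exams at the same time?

3

The cycle Statistics-Music-Latin-Econ-Logic-Statistics has odd length 5, so it cannot be 2-colored; at least 3 time slots are needed.
3 time slots suffice: Biology=1, Econ=2, Logic=3, Chemistry=2, Music=2, Physics=2, Statistics=1, Calculus=1, Latin=1. Each listed conflict is separated.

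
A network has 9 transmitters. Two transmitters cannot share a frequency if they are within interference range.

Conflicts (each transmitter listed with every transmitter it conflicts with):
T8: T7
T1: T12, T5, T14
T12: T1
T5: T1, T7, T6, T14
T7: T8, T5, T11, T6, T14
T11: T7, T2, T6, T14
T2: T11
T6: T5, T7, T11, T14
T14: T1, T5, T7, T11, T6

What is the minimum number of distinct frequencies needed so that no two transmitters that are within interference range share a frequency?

T5, T7, T6, T14 pairwise conflict, so at least 4 frequencies are needed.
4 frequencies suffice: T8=2, T1=1, T12=2, T5=3, T7=1, T11=3, T2=1, T6=4, T14=2. No two conflicting transmitters share a frequency.

4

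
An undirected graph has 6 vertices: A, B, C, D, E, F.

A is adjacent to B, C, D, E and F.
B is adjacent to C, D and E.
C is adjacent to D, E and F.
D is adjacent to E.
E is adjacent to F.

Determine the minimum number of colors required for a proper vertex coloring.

A, B, C, D, E are mutually adjacent (a clique of size 5), so at least 5 colors are needed.
5 colors suffice: color 1 → {E}; color 2 → {C}; color 3 → {A}; color 4 → {D, F}; color 5 → {B}. No two adjacent vertices share a color.

5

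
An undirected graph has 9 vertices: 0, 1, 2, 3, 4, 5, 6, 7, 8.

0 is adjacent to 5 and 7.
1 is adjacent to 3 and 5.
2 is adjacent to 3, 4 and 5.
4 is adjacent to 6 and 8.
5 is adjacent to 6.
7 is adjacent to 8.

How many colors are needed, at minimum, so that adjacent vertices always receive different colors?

2 and 3 are adjacent, so at least 2 colors are needed.
One proper 2-coloring: 0=blue, 1=blue, 2=blue, 3=red, 4=red, 5=red, 6=blue, 7=red, 8=blue. Each edge has distinct colors on its endpoints.

2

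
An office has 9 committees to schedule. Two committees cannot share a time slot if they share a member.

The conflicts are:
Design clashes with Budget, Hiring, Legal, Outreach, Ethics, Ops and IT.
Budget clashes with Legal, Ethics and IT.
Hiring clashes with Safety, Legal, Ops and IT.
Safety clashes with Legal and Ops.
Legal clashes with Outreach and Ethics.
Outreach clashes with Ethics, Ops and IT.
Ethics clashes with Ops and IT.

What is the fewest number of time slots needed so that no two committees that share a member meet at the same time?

Design, Outreach, Ethics, IT all conflict with each other, so at least 4 time slots are needed.
A valid assignment using 4 time slots: Design=1, Budget=4, Hiring=2, Safety=1, Legal=3, Outreach=4, Ethics=2, Ops=3, IT=3. No two conflicting committees share a time slot.

4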